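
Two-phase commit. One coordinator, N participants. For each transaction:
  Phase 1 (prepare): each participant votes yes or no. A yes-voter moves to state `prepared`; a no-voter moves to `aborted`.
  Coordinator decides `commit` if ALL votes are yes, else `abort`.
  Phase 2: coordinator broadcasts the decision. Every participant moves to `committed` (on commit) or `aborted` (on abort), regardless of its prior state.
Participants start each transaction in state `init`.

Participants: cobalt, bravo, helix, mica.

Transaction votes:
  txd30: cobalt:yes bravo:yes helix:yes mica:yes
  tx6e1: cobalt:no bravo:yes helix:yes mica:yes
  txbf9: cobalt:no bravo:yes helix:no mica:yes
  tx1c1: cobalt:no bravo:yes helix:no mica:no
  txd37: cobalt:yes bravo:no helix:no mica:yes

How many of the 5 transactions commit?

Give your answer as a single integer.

Answer: 1

Derivation:
txd30: all yes -> commit (commits=1)
tx6e1: no from cobalt -> abort (commits=1)
txbf9: no from cobalt, helix -> abort (commits=1)
tx1c1: no from cobalt, helix, mica -> abort (commits=1)
txd37: no from bravo, helix -> abort (commits=1)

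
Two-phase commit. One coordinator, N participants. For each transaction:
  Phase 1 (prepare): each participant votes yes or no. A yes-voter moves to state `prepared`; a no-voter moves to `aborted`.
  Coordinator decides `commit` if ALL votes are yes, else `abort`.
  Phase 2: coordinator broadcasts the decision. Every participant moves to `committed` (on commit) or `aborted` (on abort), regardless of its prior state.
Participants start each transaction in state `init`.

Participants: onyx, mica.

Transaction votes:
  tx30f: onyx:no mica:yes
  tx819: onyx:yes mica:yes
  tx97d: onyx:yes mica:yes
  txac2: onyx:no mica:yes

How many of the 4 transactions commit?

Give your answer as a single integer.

tx30f: no from onyx -> abort (commits=0)
tx819: all yes -> commit (commits=1)
tx97d: all yes -> commit (commits=2)
txac2: no from onyx -> abort (commits=2)

Answer: 2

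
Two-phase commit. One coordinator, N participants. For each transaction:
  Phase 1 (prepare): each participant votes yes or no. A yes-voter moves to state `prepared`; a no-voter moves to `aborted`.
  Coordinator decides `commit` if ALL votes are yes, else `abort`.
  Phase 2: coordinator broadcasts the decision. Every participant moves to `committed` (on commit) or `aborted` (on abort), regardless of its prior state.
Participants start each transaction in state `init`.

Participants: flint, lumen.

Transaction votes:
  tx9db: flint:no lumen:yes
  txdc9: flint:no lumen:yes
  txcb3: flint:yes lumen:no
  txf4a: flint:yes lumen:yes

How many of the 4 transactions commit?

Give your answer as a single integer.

tx9db: no from flint -> abort (commits=0)
txdc9: no from flint -> abort (commits=0)
txcb3: no from lumen -> abort (commits=0)
txf4a: all yes -> commit (commits=1)

Answer: 1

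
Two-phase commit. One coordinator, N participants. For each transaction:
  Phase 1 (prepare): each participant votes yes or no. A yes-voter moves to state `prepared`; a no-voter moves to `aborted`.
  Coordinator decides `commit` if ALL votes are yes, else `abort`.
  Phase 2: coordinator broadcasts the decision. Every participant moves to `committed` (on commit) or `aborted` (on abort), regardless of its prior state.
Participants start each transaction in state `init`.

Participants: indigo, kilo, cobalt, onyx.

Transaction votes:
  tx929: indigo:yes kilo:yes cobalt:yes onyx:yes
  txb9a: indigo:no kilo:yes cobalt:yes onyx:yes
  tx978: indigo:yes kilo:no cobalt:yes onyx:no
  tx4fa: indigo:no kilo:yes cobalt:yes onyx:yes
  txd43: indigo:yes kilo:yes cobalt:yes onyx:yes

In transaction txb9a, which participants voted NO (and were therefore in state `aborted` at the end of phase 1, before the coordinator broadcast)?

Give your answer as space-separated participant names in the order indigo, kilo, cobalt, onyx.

Txn txb9a phase 1: indigo no -> aborted; kilo yes -> prepared; cobalt yes -> prepared; onyx yes -> prepared

Answer: indigo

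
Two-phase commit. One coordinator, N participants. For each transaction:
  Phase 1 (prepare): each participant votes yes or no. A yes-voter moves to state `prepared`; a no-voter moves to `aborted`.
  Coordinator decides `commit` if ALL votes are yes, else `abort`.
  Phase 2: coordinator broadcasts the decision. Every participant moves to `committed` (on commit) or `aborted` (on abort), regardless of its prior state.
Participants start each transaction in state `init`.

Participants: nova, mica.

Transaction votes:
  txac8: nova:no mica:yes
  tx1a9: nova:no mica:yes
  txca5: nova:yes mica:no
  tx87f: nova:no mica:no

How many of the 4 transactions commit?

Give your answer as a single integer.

Answer: 0

Derivation:
txac8: no from nova -> abort (commits=0)
tx1a9: no from nova -> abort (commits=0)
txca5: no from mica -> abort (commits=0)
tx87f: no from nova, mica -> abort (commits=0)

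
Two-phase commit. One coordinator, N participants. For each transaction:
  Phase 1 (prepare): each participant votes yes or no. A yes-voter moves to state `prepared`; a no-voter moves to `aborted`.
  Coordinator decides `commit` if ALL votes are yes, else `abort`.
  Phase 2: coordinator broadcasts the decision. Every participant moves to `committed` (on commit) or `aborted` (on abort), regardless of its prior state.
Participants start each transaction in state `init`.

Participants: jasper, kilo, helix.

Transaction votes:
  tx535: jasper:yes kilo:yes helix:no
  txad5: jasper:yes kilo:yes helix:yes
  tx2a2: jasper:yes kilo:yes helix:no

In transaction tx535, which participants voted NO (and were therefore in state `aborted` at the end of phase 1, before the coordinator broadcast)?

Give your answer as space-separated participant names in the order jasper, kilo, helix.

Answer: helix

Derivation:
Txn tx535 phase 1: jasper yes -> prepared; kilo yes -> prepared; helix no -> aborted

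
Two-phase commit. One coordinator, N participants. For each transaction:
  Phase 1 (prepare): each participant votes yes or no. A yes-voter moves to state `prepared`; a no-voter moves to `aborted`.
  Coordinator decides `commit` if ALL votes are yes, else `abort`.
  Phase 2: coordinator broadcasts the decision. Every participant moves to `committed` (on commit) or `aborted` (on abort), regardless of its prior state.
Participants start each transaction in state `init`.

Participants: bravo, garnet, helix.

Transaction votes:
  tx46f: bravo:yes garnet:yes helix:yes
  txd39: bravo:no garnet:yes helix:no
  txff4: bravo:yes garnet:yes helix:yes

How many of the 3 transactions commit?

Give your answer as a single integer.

Answer: 2

Derivation:
tx46f: all yes -> commit (commits=1)
txd39: no from bravo, helix -> abort (commits=1)
txff4: all yes -> commit (commits=2)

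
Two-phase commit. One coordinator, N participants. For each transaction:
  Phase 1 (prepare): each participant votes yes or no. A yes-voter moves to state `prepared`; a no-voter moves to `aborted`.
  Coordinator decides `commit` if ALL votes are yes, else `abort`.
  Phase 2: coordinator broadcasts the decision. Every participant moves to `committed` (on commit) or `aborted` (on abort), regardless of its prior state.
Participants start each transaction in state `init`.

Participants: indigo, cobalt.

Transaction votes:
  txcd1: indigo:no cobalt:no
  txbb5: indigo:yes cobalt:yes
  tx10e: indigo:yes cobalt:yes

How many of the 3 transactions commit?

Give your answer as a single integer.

Answer: 2

Derivation:
txcd1: no from indigo, cobalt -> abort (commits=0)
txbb5: all yes -> commit (commits=1)
tx10e: all yes -> commit (commits=2)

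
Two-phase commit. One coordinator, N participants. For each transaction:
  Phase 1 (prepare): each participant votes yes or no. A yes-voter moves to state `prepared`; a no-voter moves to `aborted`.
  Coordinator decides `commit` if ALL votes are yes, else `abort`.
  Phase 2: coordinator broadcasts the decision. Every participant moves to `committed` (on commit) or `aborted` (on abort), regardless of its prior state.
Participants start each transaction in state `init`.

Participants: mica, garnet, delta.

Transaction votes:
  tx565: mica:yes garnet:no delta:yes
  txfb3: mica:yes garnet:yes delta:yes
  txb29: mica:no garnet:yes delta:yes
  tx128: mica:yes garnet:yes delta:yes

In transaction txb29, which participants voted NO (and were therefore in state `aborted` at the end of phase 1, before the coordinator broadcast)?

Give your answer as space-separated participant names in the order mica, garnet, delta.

Txn txb29 phase 1: mica no -> aborted; garnet yes -> prepared; delta yes -> prepared

Answer: mica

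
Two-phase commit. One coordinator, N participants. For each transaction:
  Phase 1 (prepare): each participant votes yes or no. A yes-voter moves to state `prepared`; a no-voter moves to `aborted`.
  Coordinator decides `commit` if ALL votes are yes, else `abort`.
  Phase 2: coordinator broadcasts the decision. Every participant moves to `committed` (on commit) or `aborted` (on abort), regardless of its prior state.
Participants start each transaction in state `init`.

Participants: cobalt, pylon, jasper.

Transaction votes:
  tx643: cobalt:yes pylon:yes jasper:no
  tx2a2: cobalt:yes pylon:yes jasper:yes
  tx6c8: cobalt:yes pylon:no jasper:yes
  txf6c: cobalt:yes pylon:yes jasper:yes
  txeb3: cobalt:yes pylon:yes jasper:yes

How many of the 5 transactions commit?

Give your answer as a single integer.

Answer: 3

Derivation:
tx643: no from jasper -> abort (commits=0)
tx2a2: all yes -> commit (commits=1)
tx6c8: no from pylon -> abort (commits=1)
txf6c: all yes -> commit (commits=2)
txeb3: all yes -> commit (commits=3)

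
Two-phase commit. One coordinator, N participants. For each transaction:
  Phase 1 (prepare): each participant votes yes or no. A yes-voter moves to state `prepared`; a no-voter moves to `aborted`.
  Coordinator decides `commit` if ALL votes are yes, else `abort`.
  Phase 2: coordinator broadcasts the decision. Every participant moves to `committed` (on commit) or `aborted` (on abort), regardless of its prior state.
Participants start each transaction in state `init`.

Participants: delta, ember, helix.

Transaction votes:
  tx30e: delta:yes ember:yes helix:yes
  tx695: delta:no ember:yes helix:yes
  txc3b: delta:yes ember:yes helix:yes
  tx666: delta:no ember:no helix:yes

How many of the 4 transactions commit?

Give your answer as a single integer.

tx30e: all yes -> commit (commits=1)
tx695: no from delta -> abort (commits=1)
txc3b: all yes -> commit (commits=2)
tx666: no from delta, ember -> abort (commits=2)

Answer: 2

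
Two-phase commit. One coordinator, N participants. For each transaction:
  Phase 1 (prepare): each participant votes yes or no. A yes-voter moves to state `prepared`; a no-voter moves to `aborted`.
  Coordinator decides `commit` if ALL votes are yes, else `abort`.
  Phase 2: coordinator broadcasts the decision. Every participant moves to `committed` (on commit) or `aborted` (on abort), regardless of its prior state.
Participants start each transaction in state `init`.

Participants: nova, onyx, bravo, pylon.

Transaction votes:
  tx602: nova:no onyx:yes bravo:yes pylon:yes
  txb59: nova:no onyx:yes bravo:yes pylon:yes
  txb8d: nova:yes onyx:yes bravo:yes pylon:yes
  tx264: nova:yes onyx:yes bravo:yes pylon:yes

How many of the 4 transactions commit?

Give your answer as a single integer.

Answer: 2

Derivation:
tx602: no from nova -> abort (commits=0)
txb59: no from nova -> abort (commits=0)
txb8d: all yes -> commit (commits=1)
tx264: all yes -> commit (commits=2)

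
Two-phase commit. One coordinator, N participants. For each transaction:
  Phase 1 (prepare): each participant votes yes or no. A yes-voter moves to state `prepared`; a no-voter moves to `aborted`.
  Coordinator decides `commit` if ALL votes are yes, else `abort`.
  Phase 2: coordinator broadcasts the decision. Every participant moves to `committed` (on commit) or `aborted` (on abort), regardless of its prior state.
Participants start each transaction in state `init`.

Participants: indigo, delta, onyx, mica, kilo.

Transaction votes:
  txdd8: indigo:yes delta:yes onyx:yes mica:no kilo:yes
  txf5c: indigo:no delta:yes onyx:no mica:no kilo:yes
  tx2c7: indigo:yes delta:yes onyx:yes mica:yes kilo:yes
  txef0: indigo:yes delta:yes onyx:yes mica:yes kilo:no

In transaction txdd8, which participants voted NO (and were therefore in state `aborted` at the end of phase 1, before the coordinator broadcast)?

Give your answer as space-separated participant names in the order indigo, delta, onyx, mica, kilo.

Txn txdd8 phase 1: indigo yes -> prepared; delta yes -> prepared; onyx yes -> prepared; mica no -> aborted; kilo yes -> prepared

Answer: mica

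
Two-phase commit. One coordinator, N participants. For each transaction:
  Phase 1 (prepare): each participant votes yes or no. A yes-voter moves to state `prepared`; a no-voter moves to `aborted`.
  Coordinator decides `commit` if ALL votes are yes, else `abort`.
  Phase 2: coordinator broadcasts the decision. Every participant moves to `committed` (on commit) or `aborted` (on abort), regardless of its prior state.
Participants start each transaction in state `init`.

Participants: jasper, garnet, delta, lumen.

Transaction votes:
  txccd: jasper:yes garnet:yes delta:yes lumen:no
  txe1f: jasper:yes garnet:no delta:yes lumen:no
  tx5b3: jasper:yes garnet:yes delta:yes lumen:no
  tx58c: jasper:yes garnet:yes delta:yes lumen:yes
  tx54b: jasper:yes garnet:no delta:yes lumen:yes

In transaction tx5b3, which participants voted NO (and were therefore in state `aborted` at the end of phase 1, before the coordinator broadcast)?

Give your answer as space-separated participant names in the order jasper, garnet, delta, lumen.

Answer: lumen

Derivation:
Txn tx5b3 phase 1: jasper yes -> prepared; garnet yes -> prepared; delta yes -> prepared; lumen no -> aborted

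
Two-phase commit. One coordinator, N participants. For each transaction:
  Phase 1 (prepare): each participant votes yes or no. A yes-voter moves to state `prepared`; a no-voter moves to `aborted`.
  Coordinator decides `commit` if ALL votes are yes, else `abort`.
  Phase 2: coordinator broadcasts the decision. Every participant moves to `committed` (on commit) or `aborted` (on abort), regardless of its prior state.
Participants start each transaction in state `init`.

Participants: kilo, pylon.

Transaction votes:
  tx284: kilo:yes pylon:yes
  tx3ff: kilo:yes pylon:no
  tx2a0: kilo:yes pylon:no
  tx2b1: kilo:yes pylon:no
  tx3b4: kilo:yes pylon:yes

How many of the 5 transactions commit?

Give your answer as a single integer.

tx284: all yes -> commit (commits=1)
tx3ff: no from pylon -> abort (commits=1)
tx2a0: no from pylon -> abort (commits=1)
tx2b1: no from pylon -> abort (commits=1)
tx3b4: all yes -> commit (commits=2)

Answer: 2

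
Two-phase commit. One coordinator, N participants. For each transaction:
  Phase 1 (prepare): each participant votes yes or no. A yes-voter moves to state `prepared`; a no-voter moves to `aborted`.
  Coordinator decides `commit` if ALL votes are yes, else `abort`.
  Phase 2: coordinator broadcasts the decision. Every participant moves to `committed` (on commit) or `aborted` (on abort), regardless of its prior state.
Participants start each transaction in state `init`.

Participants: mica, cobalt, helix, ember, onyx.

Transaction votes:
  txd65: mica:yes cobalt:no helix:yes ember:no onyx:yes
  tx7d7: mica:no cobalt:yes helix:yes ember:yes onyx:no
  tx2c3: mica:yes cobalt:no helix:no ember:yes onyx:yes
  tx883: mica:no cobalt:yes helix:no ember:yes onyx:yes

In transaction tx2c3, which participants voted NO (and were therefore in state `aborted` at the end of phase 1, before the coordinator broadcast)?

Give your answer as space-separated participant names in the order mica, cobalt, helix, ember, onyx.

Answer: cobalt helix

Derivation:
Txn tx2c3 phase 1: mica yes -> prepared; cobalt no -> aborted; helix no -> aborted; ember yes -> prepared; onyx yes -> prepared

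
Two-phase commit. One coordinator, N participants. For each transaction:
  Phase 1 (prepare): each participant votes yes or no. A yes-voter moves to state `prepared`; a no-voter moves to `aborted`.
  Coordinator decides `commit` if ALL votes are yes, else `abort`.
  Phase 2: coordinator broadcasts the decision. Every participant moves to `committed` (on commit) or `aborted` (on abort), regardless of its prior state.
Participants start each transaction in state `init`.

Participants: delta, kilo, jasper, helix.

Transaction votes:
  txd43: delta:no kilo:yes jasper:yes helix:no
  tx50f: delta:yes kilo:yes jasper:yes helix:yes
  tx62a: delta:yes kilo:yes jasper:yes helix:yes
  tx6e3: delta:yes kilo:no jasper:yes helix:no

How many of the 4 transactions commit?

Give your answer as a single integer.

txd43: no from delta, helix -> abort (commits=0)
tx50f: all yes -> commit (commits=1)
tx62a: all yes -> commit (commits=2)
tx6e3: no from kilo, helix -> abort (commits=2)

Answer: 2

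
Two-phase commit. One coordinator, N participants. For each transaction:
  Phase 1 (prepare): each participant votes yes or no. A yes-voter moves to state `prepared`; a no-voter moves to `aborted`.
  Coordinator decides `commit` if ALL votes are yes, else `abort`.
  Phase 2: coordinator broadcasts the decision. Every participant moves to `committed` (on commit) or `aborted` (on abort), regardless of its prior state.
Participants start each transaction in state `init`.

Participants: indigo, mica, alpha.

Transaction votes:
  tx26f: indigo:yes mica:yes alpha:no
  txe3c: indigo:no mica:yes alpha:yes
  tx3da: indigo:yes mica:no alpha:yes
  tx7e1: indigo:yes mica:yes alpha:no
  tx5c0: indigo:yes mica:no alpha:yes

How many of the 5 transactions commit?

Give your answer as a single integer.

tx26f: no from alpha -> abort (commits=0)
txe3c: no from indigo -> abort (commits=0)
tx3da: no from mica -> abort (commits=0)
tx7e1: no from alpha -> abort (commits=0)
tx5c0: no from mica -> abort (commits=0)

Answer: 0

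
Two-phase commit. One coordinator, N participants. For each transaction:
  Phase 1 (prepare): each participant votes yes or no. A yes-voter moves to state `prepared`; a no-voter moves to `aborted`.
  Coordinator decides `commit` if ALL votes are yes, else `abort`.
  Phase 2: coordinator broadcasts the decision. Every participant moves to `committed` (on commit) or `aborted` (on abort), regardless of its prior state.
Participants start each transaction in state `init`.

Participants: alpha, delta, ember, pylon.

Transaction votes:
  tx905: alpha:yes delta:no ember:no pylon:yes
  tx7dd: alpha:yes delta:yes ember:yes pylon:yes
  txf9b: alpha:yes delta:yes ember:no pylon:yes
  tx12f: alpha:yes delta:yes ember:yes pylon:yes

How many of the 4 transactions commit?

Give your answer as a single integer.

tx905: no from delta, ember -> abort (commits=0)
tx7dd: all yes -> commit (commits=1)
txf9b: no from ember -> abort (commits=1)
tx12f: all yes -> commit (commits=2)

Answer: 2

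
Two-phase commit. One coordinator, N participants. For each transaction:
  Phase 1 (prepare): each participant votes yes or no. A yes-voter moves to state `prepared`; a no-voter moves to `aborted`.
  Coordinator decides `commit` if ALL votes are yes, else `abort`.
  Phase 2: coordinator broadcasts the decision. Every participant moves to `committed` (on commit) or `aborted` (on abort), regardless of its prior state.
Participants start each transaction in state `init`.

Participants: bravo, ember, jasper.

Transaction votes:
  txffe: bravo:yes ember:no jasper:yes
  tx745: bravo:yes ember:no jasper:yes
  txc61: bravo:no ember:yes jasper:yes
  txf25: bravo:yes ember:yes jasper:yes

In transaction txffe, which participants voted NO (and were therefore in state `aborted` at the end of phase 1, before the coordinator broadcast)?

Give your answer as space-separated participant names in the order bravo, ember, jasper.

Txn txffe phase 1: bravo yes -> prepared; ember no -> aborted; jasper yes -> prepared

Answer: ember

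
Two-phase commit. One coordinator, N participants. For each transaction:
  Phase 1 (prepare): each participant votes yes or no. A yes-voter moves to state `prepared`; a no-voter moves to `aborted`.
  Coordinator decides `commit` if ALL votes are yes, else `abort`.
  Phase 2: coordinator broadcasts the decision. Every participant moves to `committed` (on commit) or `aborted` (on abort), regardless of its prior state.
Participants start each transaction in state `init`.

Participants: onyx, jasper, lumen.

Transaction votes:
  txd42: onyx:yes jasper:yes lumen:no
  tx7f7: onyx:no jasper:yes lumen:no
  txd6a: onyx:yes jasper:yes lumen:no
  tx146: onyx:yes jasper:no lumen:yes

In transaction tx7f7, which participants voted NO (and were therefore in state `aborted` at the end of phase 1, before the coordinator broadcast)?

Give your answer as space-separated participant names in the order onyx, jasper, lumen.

Txn tx7f7 phase 1: onyx no -> aborted; jasper yes -> prepared; lumen no -> aborted

Answer: onyx lumen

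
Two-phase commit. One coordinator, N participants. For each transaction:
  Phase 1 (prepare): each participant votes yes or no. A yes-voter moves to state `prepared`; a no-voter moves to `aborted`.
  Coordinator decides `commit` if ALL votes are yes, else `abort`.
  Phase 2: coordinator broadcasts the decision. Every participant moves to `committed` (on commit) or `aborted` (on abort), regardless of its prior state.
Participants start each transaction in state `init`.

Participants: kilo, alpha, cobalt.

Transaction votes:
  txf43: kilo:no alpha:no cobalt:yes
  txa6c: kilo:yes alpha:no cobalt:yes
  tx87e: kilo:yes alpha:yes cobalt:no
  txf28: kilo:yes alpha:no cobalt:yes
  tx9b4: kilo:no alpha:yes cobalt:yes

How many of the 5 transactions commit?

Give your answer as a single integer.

Answer: 0

Derivation:
txf43: no from kilo, alpha -> abort (commits=0)
txa6c: no from alpha -> abort (commits=0)
tx87e: no from cobalt -> abort (commits=0)
txf28: no from alpha -> abort (commits=0)
tx9b4: no from kilo -> abort (commits=0)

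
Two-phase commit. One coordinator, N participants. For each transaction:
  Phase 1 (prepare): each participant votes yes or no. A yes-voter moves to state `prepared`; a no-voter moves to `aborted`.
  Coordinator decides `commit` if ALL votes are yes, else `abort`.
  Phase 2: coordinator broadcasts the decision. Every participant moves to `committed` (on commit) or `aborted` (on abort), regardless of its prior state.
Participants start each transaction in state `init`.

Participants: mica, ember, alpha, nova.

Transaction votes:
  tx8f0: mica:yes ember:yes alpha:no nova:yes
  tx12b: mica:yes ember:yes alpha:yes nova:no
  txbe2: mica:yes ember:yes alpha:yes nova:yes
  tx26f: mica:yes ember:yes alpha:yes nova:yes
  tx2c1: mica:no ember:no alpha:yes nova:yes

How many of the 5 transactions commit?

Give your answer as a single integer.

Answer: 2

Derivation:
tx8f0: no from alpha -> abort (commits=0)
tx12b: no from nova -> abort (commits=0)
txbe2: all yes -> commit (commits=1)
tx26f: all yes -> commit (commits=2)
tx2c1: no from mica, ember -> abort (commits=2)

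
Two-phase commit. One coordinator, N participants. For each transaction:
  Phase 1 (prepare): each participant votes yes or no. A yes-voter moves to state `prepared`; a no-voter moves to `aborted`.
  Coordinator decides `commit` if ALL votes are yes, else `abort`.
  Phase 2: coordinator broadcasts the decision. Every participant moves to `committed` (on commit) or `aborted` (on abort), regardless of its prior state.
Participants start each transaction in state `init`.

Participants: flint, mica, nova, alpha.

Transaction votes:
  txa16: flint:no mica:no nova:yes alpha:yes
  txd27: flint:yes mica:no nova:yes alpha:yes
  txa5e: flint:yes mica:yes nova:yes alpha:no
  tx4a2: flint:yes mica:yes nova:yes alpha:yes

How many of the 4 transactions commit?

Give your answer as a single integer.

Answer: 1

Derivation:
txa16: no from flint, mica -> abort (commits=0)
txd27: no from mica -> abort (commits=0)
txa5e: no from alpha -> abort (commits=0)
tx4a2: all yes -> commit (commits=1)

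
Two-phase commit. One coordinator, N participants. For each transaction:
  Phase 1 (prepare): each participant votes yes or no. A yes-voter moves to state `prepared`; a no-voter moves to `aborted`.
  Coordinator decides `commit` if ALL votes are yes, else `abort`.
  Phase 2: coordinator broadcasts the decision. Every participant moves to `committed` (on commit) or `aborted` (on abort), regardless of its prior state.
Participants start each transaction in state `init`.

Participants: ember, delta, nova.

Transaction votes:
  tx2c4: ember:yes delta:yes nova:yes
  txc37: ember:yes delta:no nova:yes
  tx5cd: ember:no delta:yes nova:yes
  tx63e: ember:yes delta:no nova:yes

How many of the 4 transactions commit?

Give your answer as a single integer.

Answer: 1

Derivation:
tx2c4: all yes -> commit (commits=1)
txc37: no from delta -> abort (commits=1)
tx5cd: no from ember -> abort (commits=1)
tx63e: no from delta -> abort (commits=1)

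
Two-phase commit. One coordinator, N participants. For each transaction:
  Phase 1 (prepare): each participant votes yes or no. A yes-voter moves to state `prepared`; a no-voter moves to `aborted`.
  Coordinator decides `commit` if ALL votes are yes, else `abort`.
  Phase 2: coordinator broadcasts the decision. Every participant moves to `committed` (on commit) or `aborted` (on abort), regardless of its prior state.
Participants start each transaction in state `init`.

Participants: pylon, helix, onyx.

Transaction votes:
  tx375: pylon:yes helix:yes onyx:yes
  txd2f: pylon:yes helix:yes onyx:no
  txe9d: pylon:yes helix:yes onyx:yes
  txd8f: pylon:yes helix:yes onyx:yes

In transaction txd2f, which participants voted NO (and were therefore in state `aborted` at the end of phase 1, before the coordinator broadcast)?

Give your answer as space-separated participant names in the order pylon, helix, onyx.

Answer: onyx

Derivation:
Txn txd2f phase 1: pylon yes -> prepared; helix yes -> prepared; onyx no -> aborted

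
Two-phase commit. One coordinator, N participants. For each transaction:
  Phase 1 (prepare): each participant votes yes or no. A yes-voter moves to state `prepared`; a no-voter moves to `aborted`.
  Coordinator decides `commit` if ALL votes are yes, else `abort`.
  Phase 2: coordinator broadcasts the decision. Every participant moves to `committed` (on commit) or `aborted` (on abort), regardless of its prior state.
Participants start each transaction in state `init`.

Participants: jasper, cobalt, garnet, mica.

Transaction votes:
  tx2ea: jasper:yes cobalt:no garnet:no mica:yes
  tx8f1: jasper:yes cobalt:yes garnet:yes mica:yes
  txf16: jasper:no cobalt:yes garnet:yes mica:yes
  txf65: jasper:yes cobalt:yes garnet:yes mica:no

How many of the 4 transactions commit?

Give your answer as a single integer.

tx2ea: no from cobalt, garnet -> abort (commits=0)
tx8f1: all yes -> commit (commits=1)
txf16: no from jasper -> abort (commits=1)
txf65: no from mica -> abort (commits=1)

Answer: 1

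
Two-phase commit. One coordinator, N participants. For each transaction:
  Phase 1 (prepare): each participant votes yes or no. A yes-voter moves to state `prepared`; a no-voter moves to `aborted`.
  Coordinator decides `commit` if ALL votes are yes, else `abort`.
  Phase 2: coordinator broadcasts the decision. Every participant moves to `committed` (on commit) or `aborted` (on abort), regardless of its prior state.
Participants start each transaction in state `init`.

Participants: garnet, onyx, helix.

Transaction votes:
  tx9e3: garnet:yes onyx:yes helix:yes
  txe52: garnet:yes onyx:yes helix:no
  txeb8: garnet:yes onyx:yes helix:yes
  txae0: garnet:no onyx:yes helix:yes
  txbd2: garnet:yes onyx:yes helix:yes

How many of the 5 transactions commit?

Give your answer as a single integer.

Answer: 3

Derivation:
tx9e3: all yes -> commit (commits=1)
txe52: no from helix -> abort (commits=1)
txeb8: all yes -> commit (commits=2)
txae0: no from garnet -> abort (commits=2)
txbd2: all yes -> commit (commits=3)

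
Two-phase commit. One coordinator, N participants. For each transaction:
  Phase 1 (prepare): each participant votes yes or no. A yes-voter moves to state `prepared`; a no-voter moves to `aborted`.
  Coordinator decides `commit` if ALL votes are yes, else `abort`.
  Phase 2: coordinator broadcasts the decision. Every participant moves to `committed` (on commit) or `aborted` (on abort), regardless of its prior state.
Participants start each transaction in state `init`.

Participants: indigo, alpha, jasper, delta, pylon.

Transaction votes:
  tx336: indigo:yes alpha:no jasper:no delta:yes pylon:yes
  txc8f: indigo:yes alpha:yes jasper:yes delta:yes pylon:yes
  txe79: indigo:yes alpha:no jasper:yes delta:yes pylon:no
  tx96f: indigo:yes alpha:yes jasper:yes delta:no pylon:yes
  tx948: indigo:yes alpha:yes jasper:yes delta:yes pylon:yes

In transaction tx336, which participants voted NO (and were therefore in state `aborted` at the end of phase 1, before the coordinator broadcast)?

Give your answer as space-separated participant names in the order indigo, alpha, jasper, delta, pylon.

Txn tx336 phase 1: indigo yes -> prepared; alpha no -> aborted; jasper no -> aborted; delta yes -> prepared; pylon yes -> prepared

Answer: alpha jasper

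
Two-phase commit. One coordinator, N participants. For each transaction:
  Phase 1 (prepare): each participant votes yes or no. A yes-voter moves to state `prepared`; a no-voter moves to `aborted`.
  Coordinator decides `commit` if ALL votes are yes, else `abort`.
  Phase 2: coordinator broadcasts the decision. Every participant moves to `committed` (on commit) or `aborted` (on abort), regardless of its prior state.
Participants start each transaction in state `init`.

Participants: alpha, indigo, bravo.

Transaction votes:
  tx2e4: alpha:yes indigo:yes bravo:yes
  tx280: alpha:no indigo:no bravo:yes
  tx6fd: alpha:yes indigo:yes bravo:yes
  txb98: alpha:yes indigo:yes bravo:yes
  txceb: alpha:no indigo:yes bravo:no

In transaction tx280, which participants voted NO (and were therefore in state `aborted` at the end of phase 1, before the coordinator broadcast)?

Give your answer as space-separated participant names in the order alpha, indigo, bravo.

Txn tx280 phase 1: alpha no -> aborted; indigo no -> aborted; bravo yes -> prepared

Answer: alpha indigo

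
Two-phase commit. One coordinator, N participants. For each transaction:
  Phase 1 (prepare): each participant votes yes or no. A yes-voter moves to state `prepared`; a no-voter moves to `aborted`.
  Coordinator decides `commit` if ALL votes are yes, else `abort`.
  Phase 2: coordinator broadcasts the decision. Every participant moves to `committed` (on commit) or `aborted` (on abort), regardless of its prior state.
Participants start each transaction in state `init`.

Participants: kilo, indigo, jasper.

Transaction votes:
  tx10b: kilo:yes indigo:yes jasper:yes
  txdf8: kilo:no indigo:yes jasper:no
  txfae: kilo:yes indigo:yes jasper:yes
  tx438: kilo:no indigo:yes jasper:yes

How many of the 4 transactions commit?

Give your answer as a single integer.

Answer: 2

Derivation:
tx10b: all yes -> commit (commits=1)
txdf8: no from kilo, jasper -> abort (commits=1)
txfae: all yes -> commit (commits=2)
tx438: no from kilo -> abort (commits=2)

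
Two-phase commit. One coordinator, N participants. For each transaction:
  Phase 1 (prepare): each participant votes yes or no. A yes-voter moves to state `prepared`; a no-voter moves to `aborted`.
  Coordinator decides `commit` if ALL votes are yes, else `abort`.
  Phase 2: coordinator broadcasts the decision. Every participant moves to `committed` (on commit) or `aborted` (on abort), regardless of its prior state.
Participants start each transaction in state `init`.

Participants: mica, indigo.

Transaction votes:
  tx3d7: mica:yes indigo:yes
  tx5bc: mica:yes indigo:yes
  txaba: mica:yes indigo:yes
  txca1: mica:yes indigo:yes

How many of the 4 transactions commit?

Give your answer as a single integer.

tx3d7: all yes -> commit (commits=1)
tx5bc: all yes -> commit (commits=2)
txaba: all yes -> commit (commits=3)
txca1: all yes -> commit (commits=4)

Answer: 4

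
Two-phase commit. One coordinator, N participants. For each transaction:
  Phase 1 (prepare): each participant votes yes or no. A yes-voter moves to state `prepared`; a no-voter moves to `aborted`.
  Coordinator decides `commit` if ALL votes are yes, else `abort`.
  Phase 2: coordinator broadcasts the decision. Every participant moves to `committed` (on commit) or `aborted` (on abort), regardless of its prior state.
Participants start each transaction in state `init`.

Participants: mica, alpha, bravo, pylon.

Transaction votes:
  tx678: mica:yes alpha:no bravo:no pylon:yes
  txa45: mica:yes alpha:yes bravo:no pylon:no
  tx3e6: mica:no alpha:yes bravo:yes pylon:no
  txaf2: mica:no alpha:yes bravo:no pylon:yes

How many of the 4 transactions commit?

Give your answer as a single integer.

Answer: 0

Derivation:
tx678: no from alpha, bravo -> abort (commits=0)
txa45: no from bravo, pylon -> abort (commits=0)
tx3e6: no from mica, pylon -> abort (commits=0)
txaf2: no from mica, bravo -> abort (commits=0)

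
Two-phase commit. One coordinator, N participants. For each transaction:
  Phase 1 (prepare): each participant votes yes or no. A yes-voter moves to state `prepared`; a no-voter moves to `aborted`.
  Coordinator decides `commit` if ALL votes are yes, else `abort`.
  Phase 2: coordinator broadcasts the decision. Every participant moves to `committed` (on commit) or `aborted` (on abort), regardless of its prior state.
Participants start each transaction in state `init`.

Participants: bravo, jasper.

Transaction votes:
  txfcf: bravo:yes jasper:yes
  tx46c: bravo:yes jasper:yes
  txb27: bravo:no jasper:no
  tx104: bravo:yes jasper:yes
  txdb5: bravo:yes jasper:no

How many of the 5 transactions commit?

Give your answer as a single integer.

Answer: 3

Derivation:
txfcf: all yes -> commit (commits=1)
tx46c: all yes -> commit (commits=2)
txb27: no from bravo, jasper -> abort (commits=2)
tx104: all yes -> commit (commits=3)
txdb5: no from jasper -> abort (commits=3)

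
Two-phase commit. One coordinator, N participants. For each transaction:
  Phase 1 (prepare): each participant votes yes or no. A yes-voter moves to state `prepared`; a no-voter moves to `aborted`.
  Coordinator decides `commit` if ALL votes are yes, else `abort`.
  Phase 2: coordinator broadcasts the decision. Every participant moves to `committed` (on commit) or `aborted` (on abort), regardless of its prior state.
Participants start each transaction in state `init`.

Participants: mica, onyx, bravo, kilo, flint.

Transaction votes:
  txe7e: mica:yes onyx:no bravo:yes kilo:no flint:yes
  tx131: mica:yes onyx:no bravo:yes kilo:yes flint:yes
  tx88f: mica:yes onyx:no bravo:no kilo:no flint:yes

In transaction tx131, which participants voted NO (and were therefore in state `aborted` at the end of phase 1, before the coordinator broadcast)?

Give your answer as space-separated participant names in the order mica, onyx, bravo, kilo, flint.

Answer: onyx

Derivation:
Txn tx131 phase 1: mica yes -> prepared; onyx no -> aborted; bravo yes -> prepared; kilo yes -> prepared; flint yes -> prepared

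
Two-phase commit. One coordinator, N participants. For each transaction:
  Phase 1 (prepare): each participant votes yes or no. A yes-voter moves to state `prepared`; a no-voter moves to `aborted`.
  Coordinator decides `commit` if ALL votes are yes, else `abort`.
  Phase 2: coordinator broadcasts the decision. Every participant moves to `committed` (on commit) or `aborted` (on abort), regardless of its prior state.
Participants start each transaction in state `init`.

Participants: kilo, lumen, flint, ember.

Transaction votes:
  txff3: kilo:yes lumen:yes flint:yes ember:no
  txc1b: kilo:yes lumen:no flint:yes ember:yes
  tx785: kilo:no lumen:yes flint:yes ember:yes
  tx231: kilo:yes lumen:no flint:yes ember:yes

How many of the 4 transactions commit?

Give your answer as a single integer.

Answer: 0

Derivation:
txff3: no from ember -> abort (commits=0)
txc1b: no from lumen -> abort (commits=0)
tx785: no from kilo -> abort (commits=0)
tx231: no from lumen -> abort (commits=0)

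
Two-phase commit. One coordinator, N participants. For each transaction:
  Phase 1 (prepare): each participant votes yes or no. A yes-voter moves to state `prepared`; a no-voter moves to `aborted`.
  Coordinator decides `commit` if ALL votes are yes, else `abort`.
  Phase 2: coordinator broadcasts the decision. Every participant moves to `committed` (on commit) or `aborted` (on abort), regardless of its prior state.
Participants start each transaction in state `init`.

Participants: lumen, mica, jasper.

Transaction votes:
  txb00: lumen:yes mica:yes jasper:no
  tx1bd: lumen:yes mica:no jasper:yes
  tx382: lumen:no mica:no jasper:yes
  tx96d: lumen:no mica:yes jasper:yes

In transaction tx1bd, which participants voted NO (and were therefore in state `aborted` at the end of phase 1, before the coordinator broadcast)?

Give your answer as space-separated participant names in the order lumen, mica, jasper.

Txn tx1bd phase 1: lumen yes -> prepared; mica no -> aborted; jasper yes -> prepared

Answer: mica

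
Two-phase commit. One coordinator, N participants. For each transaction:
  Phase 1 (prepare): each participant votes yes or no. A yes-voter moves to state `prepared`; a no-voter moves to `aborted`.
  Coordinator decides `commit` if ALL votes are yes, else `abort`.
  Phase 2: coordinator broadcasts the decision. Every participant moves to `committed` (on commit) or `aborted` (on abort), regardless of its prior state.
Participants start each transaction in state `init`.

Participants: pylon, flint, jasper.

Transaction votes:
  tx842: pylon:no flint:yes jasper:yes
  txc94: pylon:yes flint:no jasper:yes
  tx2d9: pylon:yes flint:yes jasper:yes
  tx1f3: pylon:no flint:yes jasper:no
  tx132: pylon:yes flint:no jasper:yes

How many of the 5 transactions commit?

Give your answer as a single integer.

tx842: no from pylon -> abort (commits=0)
txc94: no from flint -> abort (commits=0)
tx2d9: all yes -> commit (commits=1)
tx1f3: no from pylon, jasper -> abort (commits=1)
tx132: no from flint -> abort (commits=1)

Answer: 1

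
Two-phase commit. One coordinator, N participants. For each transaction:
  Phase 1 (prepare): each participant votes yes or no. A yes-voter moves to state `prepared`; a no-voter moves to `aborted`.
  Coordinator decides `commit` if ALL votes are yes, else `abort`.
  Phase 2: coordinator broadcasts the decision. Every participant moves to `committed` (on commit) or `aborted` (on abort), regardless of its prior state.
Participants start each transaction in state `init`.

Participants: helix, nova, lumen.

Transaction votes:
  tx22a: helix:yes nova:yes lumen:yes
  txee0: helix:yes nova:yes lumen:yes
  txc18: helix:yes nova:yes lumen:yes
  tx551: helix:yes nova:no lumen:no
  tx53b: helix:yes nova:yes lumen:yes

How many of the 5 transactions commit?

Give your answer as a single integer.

tx22a: all yes -> commit (commits=1)
txee0: all yes -> commit (commits=2)
txc18: all yes -> commit (commits=3)
tx551: no from nova, lumen -> abort (commits=3)
tx53b: all yes -> commit (commits=4)

Answer: 4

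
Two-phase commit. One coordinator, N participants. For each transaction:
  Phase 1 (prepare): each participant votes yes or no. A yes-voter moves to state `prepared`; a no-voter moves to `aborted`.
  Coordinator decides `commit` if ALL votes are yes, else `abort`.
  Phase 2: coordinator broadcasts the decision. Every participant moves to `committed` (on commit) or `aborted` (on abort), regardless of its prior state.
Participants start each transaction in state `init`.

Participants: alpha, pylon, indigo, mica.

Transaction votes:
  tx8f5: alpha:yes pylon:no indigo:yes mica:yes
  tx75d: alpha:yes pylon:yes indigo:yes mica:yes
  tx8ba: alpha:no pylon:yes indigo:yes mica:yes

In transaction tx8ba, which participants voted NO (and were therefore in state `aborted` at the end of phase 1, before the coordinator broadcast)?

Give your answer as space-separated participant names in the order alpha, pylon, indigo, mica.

Txn tx8ba phase 1: alpha no -> aborted; pylon yes -> prepared; indigo yes -> prepared; mica yes -> prepared

Answer: alpha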